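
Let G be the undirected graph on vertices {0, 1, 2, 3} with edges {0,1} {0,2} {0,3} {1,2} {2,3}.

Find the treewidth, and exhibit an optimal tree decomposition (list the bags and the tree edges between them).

Treewidth 2.
One such decomposition:
Bags: B1 = {0, 2, 3}  B2 = {0, 1, 2}
Tree: B1–B2

The largest bag has 3 vertices, giving width 2; this decomposition certifies tw(G) ≤ 2. Conversely, {0, 1, 2} is a clique of size 3, and the vertices of any clique must share a bag in every tree decomposition; so some bag has ≥ 3 vertices and tw(G) ≥ 2. Combining the bounds, tw(G) = 2.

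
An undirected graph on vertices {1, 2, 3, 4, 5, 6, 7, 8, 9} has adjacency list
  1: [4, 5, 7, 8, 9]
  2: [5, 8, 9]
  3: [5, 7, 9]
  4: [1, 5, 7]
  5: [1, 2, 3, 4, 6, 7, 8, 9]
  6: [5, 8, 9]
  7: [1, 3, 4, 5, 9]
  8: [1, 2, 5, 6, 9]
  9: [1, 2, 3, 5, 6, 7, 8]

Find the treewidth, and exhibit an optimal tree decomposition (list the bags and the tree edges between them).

Every bag has size at most 4, so the width is 4 − 1 = 3 and tw(G) ≤ 3. On the other hand G contains the 4-clique {1, 5, 8, 9}. A clique must lie in a single bag of any decomposition, so no decomposition can have width below 3. Combining the bounds, tw(G) = 3.

Treewidth 3.
One optimal decomposition is:
Bags: B1 = {1, 5, 7, 9}  B2 = {3, 5, 7, 9}  B3 = {1, 5, 8, 9}  B4 = {2, 5, 8, 9}  B5 = {1, 4, 5, 7}  B6 = {5, 6, 8, 9}
Tree: B1–B2, B1–B3, B3–B4, B1–B5, B3–B6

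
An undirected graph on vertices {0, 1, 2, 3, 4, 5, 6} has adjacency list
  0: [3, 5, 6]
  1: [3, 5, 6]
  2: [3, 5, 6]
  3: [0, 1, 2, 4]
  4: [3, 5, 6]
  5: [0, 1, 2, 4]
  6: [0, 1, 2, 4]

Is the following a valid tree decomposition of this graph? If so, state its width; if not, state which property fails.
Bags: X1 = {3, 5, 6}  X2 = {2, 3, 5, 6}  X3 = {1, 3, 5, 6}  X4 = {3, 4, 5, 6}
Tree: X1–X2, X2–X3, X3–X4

A tree decomposition must satisfy three properties: every vertex lies in some bag; for every edge, both endpoints lie together in some bag; and for every vertex, the bags containing it form a connected subtree. Here vertex 0 appears in no bag, so the decomposition is invalid.

No — vertex 0 appears in no bag.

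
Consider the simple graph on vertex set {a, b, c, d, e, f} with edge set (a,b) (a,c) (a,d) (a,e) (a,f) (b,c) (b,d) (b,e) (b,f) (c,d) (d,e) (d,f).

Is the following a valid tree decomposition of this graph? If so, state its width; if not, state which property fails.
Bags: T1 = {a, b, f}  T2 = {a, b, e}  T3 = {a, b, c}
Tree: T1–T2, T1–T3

A tree decomposition must satisfy three properties: every vertex lies in some bag; for every edge, both endpoints lie together in some bag; and for every vertex, the bags containing it form a connected subtree. Here vertex d appears in no bag, so the decomposition is invalid.

No — vertex d appears in no bag.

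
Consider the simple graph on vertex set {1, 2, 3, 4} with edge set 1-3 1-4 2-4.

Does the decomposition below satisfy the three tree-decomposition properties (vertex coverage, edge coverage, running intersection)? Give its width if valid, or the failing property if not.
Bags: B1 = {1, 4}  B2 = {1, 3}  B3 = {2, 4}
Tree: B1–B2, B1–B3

Yes; width 1.

Checking the three conditions: (i) the bags cover all of {1, 2, 3, 4}; (ii) for each edge, some bag contains both endpoints; (iii) the bags containing any fixed vertex form a subtree. All hold, so the decomposition is valid with width 2 − 1 = 1.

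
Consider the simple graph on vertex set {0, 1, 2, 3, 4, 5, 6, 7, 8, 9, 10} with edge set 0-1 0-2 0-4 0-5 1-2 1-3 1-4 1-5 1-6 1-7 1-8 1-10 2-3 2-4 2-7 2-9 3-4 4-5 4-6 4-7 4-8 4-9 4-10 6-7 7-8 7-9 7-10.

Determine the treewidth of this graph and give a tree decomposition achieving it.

Treewidth 3.
Bags: B1 = {1, 2, 4, 7}  B2 = {1, 4, 6, 7}  B3 = {1, 4, 7, 10}  B4 = {0, 1, 2, 4}  B5 = {0, 1, 4, 5}  B6 = {1, 2, 3, 4}  B7 = {1, 4, 7, 8}  B8 = {2, 4, 7, 9}
Tree: B1–B2, B1–B3, B1–B4, B4–B5, B4–B6, B3–B7, B1–B8

Every bag has size at most 4, so the width is 4 − 1 = 3 and tw(G) ≤ 3. Conversely, {0, 1, 2, 4} is a clique of size 4, and the vertices of any clique must share a bag in every tree decomposition; so some bag has ≥ 4 vertices and tw(G) ≥ 3. Combining the bounds, tw(G) = 3.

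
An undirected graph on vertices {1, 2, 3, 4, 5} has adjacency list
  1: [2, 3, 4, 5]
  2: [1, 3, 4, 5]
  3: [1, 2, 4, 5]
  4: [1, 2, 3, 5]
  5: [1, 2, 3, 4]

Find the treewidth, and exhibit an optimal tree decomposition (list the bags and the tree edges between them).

Treewidth 4.
One optimal decomposition is:
Bags: B1 = {1, 2, 3, 4, 5}
Tree: (single bag)

With just one bag of size 5, the width is 5 − 1 = 4, so tw(G) ≤ 4. For the lower bound, the 5 vertices {1, 2, 3, 4, 5} are pairwise adjacent, and any tree decomposition puts a clique entirely inside one bag — forcing width ≥ 4. Therefore the treewidth is 4.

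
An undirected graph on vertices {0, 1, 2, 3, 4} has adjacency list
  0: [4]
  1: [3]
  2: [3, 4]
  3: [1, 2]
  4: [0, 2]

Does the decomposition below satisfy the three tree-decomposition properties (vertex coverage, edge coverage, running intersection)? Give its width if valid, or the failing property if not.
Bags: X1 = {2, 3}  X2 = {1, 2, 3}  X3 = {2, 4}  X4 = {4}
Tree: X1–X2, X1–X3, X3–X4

No — vertex 0 appears in no bag.

A tree decomposition must satisfy three properties: every vertex lies in some bag; for every edge, both endpoints lie together in some bag; and for every vertex, the bags containing it form a connected subtree. Here vertex 0 appears in no bag, so the decomposition is invalid.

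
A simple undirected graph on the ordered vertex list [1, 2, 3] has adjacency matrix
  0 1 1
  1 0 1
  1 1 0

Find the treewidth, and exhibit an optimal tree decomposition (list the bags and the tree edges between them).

A single bag containing all 3 vertices is trivially a valid decomposition of width 2. On the other hand G contains the 3-clique {1, 2, 3}. A clique must lie in a single bag of any decomposition, so no decomposition can have width below 2. Combining the bounds, tw(G) = 2.

Treewidth 2.
One such decomposition:
Bags: B1 = {1, 2, 3}
Tree: (single bag)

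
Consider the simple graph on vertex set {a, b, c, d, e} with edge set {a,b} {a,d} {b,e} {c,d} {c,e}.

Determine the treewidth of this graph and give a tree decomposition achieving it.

Treewidth 2.
One optimal decomposition is:
Bags: B1 = {a, c, d}  B2 = {a, b, c}  B3 = {b, c, e}
Tree: B1–B2, B2–B3

Every bag has size at most 3, so the width is 3 − 1 = 2 and tw(G) ≤ 2. Since c–d–a–b–e–c is a cycle in G, G is not acyclic. Forests are exactly the graphs of treewidth ≤ 1, so tw(G) ≥ 2. Therefore the treewidth is 2.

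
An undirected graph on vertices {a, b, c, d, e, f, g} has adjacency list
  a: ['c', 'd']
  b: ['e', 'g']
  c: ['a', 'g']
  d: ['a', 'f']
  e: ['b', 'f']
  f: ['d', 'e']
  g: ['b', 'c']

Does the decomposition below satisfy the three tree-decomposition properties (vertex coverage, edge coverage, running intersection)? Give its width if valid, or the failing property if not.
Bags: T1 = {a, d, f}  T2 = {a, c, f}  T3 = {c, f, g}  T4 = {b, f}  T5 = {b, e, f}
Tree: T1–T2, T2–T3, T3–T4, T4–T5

A tree decomposition must satisfy three properties: every vertex lies in some bag; for every edge, both endpoints lie together in some bag; and for every vertex, the bags containing it form a connected subtree. Here edge (g,b) lies in no bag, so the decomposition is invalid.

No — edge (g,b) lies in no bag.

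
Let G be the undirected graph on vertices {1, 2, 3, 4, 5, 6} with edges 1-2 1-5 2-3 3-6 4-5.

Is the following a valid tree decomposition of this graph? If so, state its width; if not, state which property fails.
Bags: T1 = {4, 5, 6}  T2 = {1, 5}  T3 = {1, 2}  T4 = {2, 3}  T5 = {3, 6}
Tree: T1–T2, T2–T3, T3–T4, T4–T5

No — bags containing vertex 6 are not connected in the tree.

A tree decomposition must satisfy three properties: every vertex lies in some bag; for every edge, both endpoints lie together in some bag; and for every vertex, the bags containing it form a connected subtree. Here bags containing vertex 6 are not connected in the tree, so the decomposition is invalid.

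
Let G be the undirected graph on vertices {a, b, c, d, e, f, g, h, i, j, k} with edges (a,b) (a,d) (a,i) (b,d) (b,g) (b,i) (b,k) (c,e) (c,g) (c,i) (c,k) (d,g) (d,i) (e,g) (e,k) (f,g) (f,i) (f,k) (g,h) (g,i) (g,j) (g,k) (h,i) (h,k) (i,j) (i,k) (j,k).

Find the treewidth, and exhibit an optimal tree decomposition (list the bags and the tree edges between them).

Each bag holds 4 vertices, so the decomposition has width 3, which upper-bounds the treewidth. Conversely, {b, d, g, i} is a clique of size 4, and the vertices of any clique must share a bag in every tree decomposition; so some bag has ≥ 4 vertices and tw(G) ≥ 3. The upper and lower bounds meet at 3, so that is the treewidth.

Treewidth 3.
One optimal decomposition is:
Bags: B1 = {b, g, i, k}  B2 = {c, g, i, k}  B3 = {b, d, g, i}  B4 = {g, i, j, k}  B5 = {f, g, i, k}  B6 = {a, b, d, i}  B7 = {g, h, i, k}  B8 = {c, e, g, k}
Tree: B1–B2, B1–B3, B1–B4, B2–B5, B3–B6, B5–B7, B2–B8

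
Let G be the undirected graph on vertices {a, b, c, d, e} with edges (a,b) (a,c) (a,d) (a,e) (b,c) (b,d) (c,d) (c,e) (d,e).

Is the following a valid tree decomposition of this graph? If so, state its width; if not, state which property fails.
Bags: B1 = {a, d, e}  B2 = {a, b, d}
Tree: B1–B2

A tree decomposition must satisfy three properties: every vertex lies in some bag; for every edge, both endpoints lie together in some bag; and for every vertex, the bags containing it form a connected subtree. Here vertex c appears in no bag, so the decomposition is invalid.

No — vertex c appears in no bag.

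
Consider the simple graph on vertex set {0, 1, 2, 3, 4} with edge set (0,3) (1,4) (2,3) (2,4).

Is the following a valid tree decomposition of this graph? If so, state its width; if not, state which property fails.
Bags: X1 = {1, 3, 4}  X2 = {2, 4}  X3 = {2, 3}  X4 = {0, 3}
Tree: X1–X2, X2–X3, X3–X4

No — bags containing vertex 3 are not connected in the tree.

A tree decomposition must satisfy three properties: every vertex lies in some bag; for every edge, both endpoints lie together in some bag; and for every vertex, the bags containing it form a connected subtree. Here bags containing vertex 3 are not connected in the tree, so the decomposition is invalid.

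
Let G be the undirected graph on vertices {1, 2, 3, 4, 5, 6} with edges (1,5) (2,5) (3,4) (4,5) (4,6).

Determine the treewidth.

A width-1 tree decomposition is:
Bags: B1 = {3, 4}  B2 = {4, 6}  B3 = {4, 5}  B4 = {2, 5}  B5 = {1, 5}
Tree: B1–B2, B2–B3, B3–B4, B4–B5
The largest bag has 2 vertices, giving width 1; this decomposition certifies tw(G) ≤ 1. Any graph with an edge has treewidth ≥ 1, and G has the edge 3–4. Combining the bounds, tw(G) = 1.

1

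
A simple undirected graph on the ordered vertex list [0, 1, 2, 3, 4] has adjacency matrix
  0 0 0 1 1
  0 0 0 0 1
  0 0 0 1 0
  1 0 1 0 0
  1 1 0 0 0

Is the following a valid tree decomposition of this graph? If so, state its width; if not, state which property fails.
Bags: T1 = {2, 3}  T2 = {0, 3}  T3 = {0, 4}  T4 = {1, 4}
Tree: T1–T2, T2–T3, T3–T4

Checking the three conditions: (i) the bags cover all of {0, 1, 2, 3, 4}; (ii) for each edge, some bag contains both endpoints; (iii) the bags containing any fixed vertex form a subtree. All hold, so the decomposition is valid with width 2 − 1 = 1.

Yes; width 1.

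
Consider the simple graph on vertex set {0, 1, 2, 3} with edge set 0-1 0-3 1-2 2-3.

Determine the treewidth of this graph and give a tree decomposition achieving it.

Every bag has size at most 3, so the width is 3 − 1 = 2 and tw(G) ≤ 2. For the lower bound, G contains the cycle 1–2–3–0–1, so G is not a forest; only forests have treewidth ≤ 1, hence tw(G) ≥ 2. The upper and lower bounds meet at 2, so that is the treewidth.

Treewidth 2.
Bags: B1 = {1, 2, 3}  B2 = {0, 1, 3}
Tree: B1–B2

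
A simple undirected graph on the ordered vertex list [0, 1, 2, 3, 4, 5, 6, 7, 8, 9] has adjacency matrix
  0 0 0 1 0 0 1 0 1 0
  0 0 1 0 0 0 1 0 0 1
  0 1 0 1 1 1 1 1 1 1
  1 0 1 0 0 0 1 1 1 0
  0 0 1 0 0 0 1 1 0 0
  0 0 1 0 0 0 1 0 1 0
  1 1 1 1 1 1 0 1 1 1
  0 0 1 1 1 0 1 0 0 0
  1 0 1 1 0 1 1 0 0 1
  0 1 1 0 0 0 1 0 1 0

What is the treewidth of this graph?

3

A width-3 tree decomposition is:
Bags: B1 = {0, 3, 6, 8}  B2 = {2, 3, 6, 8}  B3 = {2, 3, 6, 7}  B4 = {2, 6, 8, 9}  B5 = {2, 4, 6, 7}  B6 = {2, 5, 6, 8}  B7 = {1, 2, 6, 9}
Tree: B1–B2, B2–B3, B2–B4, B3–B5, B2–B6, B4–B7
Every bag has size at most 4, so the width is 4 − 1 = 3 and tw(G) ≤ 3. For the lower bound, the 4 vertices {0, 3, 6, 8} are pairwise adjacent, and any tree decomposition puts a clique entirely inside one bag — forcing width ≥ 3. The upper and lower bounds meet at 3, so that is the treewidth.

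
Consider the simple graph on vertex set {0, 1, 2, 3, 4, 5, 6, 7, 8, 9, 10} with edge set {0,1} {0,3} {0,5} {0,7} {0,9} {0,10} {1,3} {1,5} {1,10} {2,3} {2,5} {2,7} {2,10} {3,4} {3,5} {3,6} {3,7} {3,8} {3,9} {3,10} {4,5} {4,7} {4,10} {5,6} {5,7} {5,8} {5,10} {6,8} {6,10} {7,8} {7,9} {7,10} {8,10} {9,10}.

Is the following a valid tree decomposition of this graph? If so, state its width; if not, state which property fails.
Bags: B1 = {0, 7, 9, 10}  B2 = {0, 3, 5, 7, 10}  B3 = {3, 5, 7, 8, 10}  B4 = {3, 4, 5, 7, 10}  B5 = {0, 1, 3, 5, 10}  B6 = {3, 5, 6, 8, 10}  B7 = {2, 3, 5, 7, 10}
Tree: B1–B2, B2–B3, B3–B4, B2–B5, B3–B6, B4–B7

No — edge (3,9) lies in no bag.

A tree decomposition must satisfy three properties: every vertex lies in some bag; for every edge, both endpoints lie together in some bag; and for every vertex, the bags containing it form a connected subtree. Here edge (3,9) lies in no bag, so the decomposition is invalid.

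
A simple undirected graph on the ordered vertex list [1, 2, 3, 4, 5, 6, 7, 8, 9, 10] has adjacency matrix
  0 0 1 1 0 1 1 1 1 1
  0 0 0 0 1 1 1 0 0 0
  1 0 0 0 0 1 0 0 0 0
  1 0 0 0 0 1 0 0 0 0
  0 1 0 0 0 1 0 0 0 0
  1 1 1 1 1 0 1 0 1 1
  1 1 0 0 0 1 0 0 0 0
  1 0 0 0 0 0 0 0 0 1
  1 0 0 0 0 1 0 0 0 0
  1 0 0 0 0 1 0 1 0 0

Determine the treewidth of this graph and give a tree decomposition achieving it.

Every bag has size at most 3, so the width is 3 − 1 = 2 and tw(G) ≤ 2. For the lower bound, the 3 vertices {1, 8, 10} are pairwise adjacent, and any tree decomposition puts a clique entirely inside one bag — forcing width ≥ 2. The upper and lower bounds meet at 2, so that is the treewidth.

Treewidth 2.
One optimal decomposition is:
Bags: B1 = {1, 4, 6}  B2 = {1, 6, 7}  B3 = {1, 3, 6}  B4 = {1, 6, 9}  B5 = {1, 6, 10}  B6 = {1, 8, 10}  B7 = {2, 6, 7}  B8 = {2, 5, 6}
Tree: B1–B2, B2–B3, B3–B4, B2–B5, B5–B6, B2–B7, B7–B8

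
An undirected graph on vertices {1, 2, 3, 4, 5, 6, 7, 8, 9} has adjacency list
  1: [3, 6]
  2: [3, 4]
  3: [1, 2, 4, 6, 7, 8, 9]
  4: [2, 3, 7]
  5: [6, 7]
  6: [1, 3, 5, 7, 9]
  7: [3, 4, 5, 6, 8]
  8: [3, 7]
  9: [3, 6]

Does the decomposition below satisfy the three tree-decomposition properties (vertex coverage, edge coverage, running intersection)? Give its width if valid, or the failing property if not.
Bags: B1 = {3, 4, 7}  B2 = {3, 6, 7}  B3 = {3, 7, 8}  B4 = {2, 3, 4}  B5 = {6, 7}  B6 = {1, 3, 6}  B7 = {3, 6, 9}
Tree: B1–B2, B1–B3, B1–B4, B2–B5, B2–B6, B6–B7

A tree decomposition must satisfy three properties: every vertex lies in some bag; for every edge, both endpoints lie together in some bag; and for every vertex, the bags containing it form a connected subtree. Here vertex 5 appears in no bag, so the decomposition is invalid.

No — vertex 5 appears in no bag.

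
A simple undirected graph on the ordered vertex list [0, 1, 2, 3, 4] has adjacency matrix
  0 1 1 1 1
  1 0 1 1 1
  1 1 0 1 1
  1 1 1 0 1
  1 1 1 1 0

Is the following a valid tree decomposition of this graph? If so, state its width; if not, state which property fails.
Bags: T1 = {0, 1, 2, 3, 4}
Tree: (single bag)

Yes; width 4.

Vertex coverage: the bags together contain {0, 1, 2, 3, 4}, the full vertex set. Edge coverage: each edge of G has both endpoints in at least one bag. Running intersection: for every vertex, the bags containing it form a connected subtree. All three properties hold, so this is a valid tree decomposition of width max|bag| − 1 = 4, and hence tw(G) ≤ 4.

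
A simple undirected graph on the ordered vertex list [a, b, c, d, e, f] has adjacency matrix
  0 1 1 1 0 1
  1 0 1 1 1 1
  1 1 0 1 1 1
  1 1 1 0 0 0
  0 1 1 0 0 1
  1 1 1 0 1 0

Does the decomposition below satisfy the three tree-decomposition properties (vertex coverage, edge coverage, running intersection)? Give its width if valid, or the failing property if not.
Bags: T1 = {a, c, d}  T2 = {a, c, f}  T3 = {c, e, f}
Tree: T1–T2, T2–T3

No — vertex b appears in no bag.

A tree decomposition must satisfy three properties: every vertex lies in some bag; for every edge, both endpoints lie together in some bag; and for every vertex, the bags containing it form a connected subtree. Here vertex b appears in no bag, so the decomposition is invalid.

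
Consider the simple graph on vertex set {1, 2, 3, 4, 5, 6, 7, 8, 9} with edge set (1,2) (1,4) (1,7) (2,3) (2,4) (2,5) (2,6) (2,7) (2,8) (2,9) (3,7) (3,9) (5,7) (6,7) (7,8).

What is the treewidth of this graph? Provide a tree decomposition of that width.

Treewidth 2.
Bags: B1 = {2, 3, 7}  B2 = {2, 6, 7}  B3 = {2, 5, 7}  B4 = {2, 3, 9}  B5 = {2, 7, 8}  B6 = {1, 2, 7}  B7 = {1, 2, 4}
Tree: B1–B2, B2–B3, B1–B4, B2–B5, B5–B6, B6–B7

The largest bag has 3 vertices, giving width 2; this decomposition certifies tw(G) ≤ 2. On the other hand G contains the 3-clique {2, 3, 9}. A clique must lie in a single bag of any decomposition, so no decomposition can have width below 2. The upper and lower bounds meet at 2, so that is the treewidth.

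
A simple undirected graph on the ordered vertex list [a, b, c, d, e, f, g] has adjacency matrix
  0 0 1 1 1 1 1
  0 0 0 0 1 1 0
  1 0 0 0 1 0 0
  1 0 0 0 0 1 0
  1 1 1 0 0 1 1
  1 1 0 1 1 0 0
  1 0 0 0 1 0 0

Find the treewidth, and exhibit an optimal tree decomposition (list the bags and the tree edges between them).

Treewidth 2.
One such decomposition:
Bags: B1 = {b, e, f}  B2 = {a, e, f}  B3 = {a, d, f}  B4 = {a, e, g}  B5 = {a, c, e}
Tree: B1–B2, B2–B3, B2–B4, B2–B5

The largest bag has 3 vertices, giving width 2; this decomposition certifies tw(G) ≤ 2. For the lower bound, the 3 vertices {a, d, f} are pairwise adjacent, and any tree decomposition puts a clique entirely inside one bag — forcing width ≥ 2. The upper and lower bounds meet at 2, so that is the treewidth.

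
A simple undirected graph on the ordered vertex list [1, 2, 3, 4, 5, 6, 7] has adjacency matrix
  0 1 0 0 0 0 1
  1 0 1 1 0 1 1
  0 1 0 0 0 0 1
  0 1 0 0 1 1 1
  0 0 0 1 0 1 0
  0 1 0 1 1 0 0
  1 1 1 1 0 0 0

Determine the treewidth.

A width-2 tree decomposition is:
Bags: B1 = {2, 4, 7}  B2 = {2, 3, 7}  B3 = {1, 2, 7}  B4 = {2, 4, 6}  B5 = {4, 5, 6}
Tree: B1–B2, B1–B3, B1–B4, B4–B5
The largest bag has 3 vertices, giving width 2; this decomposition certifies tw(G) ≤ 2. On the other hand G contains the 3-clique {2, 4, 6}. A clique must lie in a single bag of any decomposition, so no decomposition can have width below 2. Therefore the treewidth is 2.

2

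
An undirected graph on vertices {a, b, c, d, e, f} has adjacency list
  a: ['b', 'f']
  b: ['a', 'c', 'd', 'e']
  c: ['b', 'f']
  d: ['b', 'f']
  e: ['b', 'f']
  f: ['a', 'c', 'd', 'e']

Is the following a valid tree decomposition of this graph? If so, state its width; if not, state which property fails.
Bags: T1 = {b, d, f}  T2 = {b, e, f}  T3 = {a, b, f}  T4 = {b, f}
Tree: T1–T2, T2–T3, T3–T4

No — vertex c appears in no bag.

A tree decomposition must satisfy three properties: every vertex lies in some bag; for every edge, both endpoints lie together in some bag; and for every vertex, the bags containing it form a connected subtree. Here vertex c appears in no bag, so the decomposition is invalid.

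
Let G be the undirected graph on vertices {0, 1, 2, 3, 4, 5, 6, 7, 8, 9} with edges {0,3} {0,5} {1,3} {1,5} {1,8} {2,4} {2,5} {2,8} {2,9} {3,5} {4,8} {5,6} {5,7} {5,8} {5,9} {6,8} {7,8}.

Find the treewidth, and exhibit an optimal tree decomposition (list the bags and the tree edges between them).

Each bag holds 3 vertices, so the decomposition has width 2, which upper-bounds the treewidth. Conversely, {2, 4, 8} is a clique of size 3, and the vertices of any clique must share a bag in every tree decomposition; so some bag has ≥ 3 vertices and tw(G) ≥ 2. Therefore the treewidth is 2.

Treewidth 2.
One such decomposition:
Bags: B1 = {2, 4, 8}  B2 = {2, 5, 8}  B3 = {1, 5, 8}  B4 = {5, 7, 8}  B5 = {1, 3, 5}  B6 = {5, 6, 8}  B7 = {0, 3, 5}  B8 = {2, 5, 9}
Tree: B1–B2, B2–B3, B3–B4, B3–B5, B2–B6, B5–B7, B2–B8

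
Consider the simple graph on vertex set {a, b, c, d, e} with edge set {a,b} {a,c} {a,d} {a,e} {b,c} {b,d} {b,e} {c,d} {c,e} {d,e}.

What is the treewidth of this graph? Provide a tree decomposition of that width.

Treewidth 4.
One optimal decomposition is:
Bags: B1 = {a, b, c, d, e}
Tree: (single bag)

With just one bag of size 5, the width is 5 − 1 = 4, so tw(G) ≤ 4. Conversely, {a, b, c, d, e} is a clique of size 5, and the vertices of any clique must share a bag in every tree decomposition; so some bag has ≥ 5 vertices and tw(G) ≥ 4. The upper and lower bounds meet at 4, so that is the treewidth.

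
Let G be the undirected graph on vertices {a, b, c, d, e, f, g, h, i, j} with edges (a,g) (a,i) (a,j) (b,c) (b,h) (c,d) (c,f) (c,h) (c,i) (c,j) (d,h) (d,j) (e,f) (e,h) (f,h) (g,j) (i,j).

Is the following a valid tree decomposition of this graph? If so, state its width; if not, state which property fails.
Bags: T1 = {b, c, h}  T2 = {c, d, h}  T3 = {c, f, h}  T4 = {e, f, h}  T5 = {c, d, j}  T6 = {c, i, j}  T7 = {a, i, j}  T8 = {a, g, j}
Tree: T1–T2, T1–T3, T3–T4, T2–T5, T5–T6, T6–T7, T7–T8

Yes; width 2.

Vertex coverage: the bags together contain {a, b, c, d, e, f, g, h, i, j}, the full vertex set. Edge coverage: each edge of G has both endpoints in at least one bag. Running intersection: for every vertex, the bags containing it form a connected subtree. All three properties hold, so this is a valid tree decomposition of width max|bag| − 1 = 2, and hence tw(G) ≤ 2.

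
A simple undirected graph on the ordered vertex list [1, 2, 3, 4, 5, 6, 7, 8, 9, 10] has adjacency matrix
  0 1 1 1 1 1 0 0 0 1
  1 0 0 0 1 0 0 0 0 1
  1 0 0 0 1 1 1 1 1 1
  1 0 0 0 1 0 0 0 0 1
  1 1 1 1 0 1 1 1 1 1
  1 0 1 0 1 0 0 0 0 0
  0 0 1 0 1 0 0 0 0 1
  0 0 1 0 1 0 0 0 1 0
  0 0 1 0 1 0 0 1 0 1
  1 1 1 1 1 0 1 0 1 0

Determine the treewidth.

A width-3 tree decomposition is:
Bags: B1 = {3, 5, 9, 10}  B2 = {1, 3, 5, 10}  B3 = {1, 3, 5, 6}  B4 = {3, 5, 7, 10}  B5 = {1, 4, 5, 10}  B6 = {1, 2, 5, 10}  B7 = {3, 5, 8, 9}
Tree: B1–B2, B2–B3, B2–B4, B2–B5, B2–B6, B1–B7
Each bag holds 4 vertices, so the decomposition has width 3, which upper-bounds the treewidth. Conversely, {1, 2, 5, 10} is a clique of size 4, and the vertices of any clique must share a bag in every tree decomposition; so some bag has ≥ 4 vertices and tw(G) ≥ 3. Therefore the treewidth is 3.

3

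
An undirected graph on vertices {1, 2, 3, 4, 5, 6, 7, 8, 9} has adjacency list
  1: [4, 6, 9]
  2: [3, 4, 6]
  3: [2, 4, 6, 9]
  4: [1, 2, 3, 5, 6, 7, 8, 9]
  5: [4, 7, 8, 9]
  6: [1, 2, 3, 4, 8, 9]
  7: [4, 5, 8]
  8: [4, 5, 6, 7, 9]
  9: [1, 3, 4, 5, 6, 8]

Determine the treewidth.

A width-3 tree decomposition is:
Bags: B1 = {4, 6, 8, 9}  B2 = {3, 4, 6, 9}  B3 = {1, 4, 6, 9}  B4 = {2, 3, 4, 6}  B5 = {4, 5, 8, 9}  B6 = {4, 5, 7, 8}
Tree: B1–B2, B2–B3, B2–B4, B1–B5, B5–B6
The largest bag has 4 vertices, giving width 3; this decomposition certifies tw(G) ≤ 3. For the lower bound, the 4 vertices {4, 5, 8, 9} are pairwise adjacent, and any tree decomposition puts a clique entirely inside one bag — forcing width ≥ 3. The upper and lower bounds meet at 3, so that is the treewidth.

3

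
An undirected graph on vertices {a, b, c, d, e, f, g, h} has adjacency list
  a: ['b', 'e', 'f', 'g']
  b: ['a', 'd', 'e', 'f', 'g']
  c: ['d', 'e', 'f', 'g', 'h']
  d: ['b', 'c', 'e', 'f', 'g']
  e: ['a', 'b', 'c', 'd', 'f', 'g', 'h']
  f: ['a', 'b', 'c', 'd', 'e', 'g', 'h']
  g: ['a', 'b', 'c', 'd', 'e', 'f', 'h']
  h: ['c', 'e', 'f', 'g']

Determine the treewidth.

4

A width-4 tree decomposition is:
Bags: B1 = {c, d, e, f, g}  B2 = {b, d, e, f, g}  B3 = {a, b, e, f, g}  B4 = {c, e, f, g, h}
Tree: B1–B2, B2–B3, B1–B4
Every bag has size at most 5, so the width is 5 − 1 = 4 and tw(G) ≤ 4. For the lower bound, the 5 vertices {c, d, e, f, g} are pairwise adjacent, and any tree decomposition puts a clique entirely inside one bag — forcing width ≥ 4. Hence tw(G) = 4 exactly.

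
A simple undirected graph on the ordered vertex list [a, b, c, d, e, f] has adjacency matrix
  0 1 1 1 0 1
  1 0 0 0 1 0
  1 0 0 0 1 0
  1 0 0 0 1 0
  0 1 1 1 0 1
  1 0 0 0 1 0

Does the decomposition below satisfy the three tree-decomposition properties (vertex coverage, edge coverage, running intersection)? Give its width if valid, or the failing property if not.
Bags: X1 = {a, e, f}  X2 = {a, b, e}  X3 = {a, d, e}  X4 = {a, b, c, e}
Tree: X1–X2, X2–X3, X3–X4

A tree decomposition must satisfy three properties: every vertex lies in some bag; for every edge, both endpoints lie together in some bag; and for every vertex, the bags containing it form a connected subtree. Here bags containing vertex b are not connected in the tree, so the decomposition is invalid.

No — bags containing vertex b are not connected in the tree.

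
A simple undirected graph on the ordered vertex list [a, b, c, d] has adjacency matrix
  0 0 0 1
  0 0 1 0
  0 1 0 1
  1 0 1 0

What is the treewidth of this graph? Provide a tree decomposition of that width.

The largest bag has 2 vertices, giving width 1; this decomposition certifies tw(G) ≤ 1. Any graph with an edge has treewidth ≥ 1, and G has the edge b–c. Combining the bounds, tw(G) = 1.

Treewidth 1.
Bags: B1 = {b, c}  B2 = {c, d}  B3 = {a, d}
Tree: B1–B2, B2–B3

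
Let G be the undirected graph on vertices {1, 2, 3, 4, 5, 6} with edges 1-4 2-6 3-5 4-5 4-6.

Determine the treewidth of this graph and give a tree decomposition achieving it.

The largest bag has 2 vertices, giving width 1; this decomposition certifies tw(G) ≤ 1. Any graph with an edge has treewidth ≥ 1, and G has the edge 4–6. Combining the bounds, tw(G) = 1.

Treewidth 1.
One optimal decomposition is:
Bags: B1 = {4, 6}  B2 = {4, 5}  B3 = {3, 5}  B4 = {2, 6}  B5 = {1, 4}
Tree: B1–B2, B2–B3, B1–B4, B2–B5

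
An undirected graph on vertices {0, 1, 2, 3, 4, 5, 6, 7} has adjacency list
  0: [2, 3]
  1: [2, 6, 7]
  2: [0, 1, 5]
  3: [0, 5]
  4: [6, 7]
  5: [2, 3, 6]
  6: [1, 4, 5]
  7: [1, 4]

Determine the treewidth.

2

A width-2 tree decomposition is:
Bags: B1 = {0, 2, 3}  B2 = {2, 3, 5}  B3 = {1, 2, 5}  B4 = {1, 5, 6}  B5 = {1, 6, 7}  B6 = {4, 6, 7}
Tree: B1–B2, B2–B3, B3–B4, B4–B5, B5–B6
Each bag holds 3 vertices, so the decomposition has width 2, which upper-bounds the treewidth. For the lower bound, G contains the cycle 0–3–5–2–0, so G is not a forest; only forests have treewidth ≤ 1, hence tw(G) ≥ 2. The upper and lower bounds meet at 2, so that is the treewidth.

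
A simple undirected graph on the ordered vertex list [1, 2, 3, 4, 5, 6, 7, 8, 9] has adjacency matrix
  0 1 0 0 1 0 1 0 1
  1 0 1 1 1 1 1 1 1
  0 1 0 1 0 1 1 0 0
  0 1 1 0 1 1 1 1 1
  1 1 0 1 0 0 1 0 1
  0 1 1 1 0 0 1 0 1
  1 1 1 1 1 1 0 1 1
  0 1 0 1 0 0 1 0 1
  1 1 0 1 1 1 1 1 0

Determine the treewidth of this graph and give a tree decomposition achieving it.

Treewidth 4.
Bags: B1 = {2, 4, 5, 7, 9}  B2 = {2, 4, 6, 7, 9}  B3 = {2, 3, 4, 6, 7}  B4 = {1, 2, 5, 7, 9}  B5 = {2, 4, 7, 8, 9}
Tree: B1–B2, B2–B3, B1–B4, B1–B5

Every bag has size at most 5, so the width is 5 − 1 = 4 and tw(G) ≤ 4. For the lower bound, the 5 vertices {1, 2, 5, 7, 9} are pairwise adjacent, and any tree decomposition puts a clique entirely inside one bag — forcing width ≥ 4. The upper and lower bounds meet at 4, so that is the treewidth.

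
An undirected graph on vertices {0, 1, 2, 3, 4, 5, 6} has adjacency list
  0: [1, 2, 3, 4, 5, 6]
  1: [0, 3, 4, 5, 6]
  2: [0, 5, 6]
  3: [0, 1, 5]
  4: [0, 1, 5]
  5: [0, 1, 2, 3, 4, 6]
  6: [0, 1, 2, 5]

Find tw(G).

A width-3 tree decomposition is:
Bags: B1 = {0, 1, 4, 5}  B2 = {0, 1, 3, 5}  B3 = {0, 1, 5, 6}  B4 = {0, 2, 5, 6}
Tree: B1–B2, B2–B3, B3–B4
Each bag holds 4 vertices, so the decomposition has width 3, which upper-bounds the treewidth. Conversely, {0, 1, 3, 5} is a clique of size 4, and the vertices of any clique must share a bag in every tree decomposition; so some bag has ≥ 4 vertices and tw(G) ≥ 3. Therefore the treewidth is 3.

3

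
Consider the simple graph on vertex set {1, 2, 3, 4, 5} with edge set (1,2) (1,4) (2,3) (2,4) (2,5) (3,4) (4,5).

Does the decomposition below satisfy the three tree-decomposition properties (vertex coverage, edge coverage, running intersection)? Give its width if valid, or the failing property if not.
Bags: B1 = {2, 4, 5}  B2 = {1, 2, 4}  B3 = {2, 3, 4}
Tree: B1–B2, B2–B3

Yes; width 2.

Checking the three conditions: (i) the bags cover all of {1, 2, 3, 4, 5}; (ii) for each edge, some bag contains both endpoints; (iii) the bags containing any fixed vertex form a subtree. All hold, so the decomposition is valid with width 3 − 1 = 2.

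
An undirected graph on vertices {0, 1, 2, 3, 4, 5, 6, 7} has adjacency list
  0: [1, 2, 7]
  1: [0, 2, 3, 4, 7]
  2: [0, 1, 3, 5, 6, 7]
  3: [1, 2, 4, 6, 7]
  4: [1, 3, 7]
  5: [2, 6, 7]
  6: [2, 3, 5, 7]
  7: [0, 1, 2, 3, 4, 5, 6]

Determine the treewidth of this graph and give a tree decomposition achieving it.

Treewidth 3.
One such decomposition:
Bags: B1 = {1, 2, 3, 7}  B2 = {2, 3, 6, 7}  B3 = {1, 3, 4, 7}  B4 = {2, 5, 6, 7}  B5 = {0, 1, 2, 7}
Tree: B1–B2, B1–B3, B2–B4, B1–B5

The largest bag has 4 vertices, giving width 3; this decomposition certifies tw(G) ≤ 3. Conversely, {0, 1, 2, 7} is a clique of size 4, and the vertices of any clique must share a bag in every tree decomposition; so some bag has ≥ 4 vertices and tw(G) ≥ 3. Combining the bounds, tw(G) = 3.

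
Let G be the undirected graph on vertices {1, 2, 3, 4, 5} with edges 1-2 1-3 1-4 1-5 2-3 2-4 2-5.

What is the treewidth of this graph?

2

A width-2 tree decomposition is:
Bags: B1 = {1, 2, 3}  B2 = {1, 2, 5}  B3 = {1, 2, 4}
Tree: B1–B2, B2–B3
Every bag has size at most 3, so the width is 3 − 1 = 2 and tw(G) ≤ 2. Conversely, {1, 2, 3} is a clique of size 3, and the vertices of any clique must share a bag in every tree decomposition; so some bag has ≥ 3 vertices and tw(G) ≥ 2. The upper and lower bounds meet at 2, so that is the treewidth.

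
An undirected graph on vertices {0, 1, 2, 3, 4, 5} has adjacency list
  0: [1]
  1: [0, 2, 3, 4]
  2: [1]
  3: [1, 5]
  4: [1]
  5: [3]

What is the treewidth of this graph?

A width-1 tree decomposition is:
Bags: B1 = {0, 1}  B2 = {1, 4}  B3 = {1, 3}  B4 = {1, 2}  B5 = {3, 5}
Tree: B1–B2, B2–B3, B2–B4, B3–B5
Every bag has size at most 2, so the width is 2 − 1 = 1 and tw(G) ≤ 1. Since G has at least one edge (e.g. 1–0), it is not an edgeless graph, so tw(G) ≥ 1. Therefore the treewidth is 1.

1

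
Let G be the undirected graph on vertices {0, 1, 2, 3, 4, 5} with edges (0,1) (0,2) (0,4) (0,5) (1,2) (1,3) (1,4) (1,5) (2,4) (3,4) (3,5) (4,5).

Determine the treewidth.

3

A width-3 tree decomposition is:
Bags: B1 = {0, 1, 4, 5}  B2 = {1, 3, 4, 5}  B3 = {0, 1, 2, 4}
Tree: B1–B2, B1–B3
Each bag holds 4 vertices, so the decomposition has width 3, which upper-bounds the treewidth. Conversely, {0, 1, 2, 4} is a clique of size 4, and the vertices of any clique must share a bag in every tree decomposition; so some bag has ≥ 4 vertices and tw(G) ≥ 3. Combining the bounds, tw(G) = 3.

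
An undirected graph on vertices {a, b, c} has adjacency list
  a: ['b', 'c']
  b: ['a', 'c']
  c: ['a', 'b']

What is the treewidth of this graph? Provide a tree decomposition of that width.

Treewidth 2.
One optimal decomposition is:
Bags: B1 = {a, b, c}
Tree: (single bag)

With just one bag of size 3, the width is 3 − 1 = 2, so tw(G) ≤ 2. On the other hand G contains the 3-clique {a, b, c}. A clique must lie in a single bag of any decomposition, so no decomposition can have width below 2. Hence tw(G) = 2 exactly.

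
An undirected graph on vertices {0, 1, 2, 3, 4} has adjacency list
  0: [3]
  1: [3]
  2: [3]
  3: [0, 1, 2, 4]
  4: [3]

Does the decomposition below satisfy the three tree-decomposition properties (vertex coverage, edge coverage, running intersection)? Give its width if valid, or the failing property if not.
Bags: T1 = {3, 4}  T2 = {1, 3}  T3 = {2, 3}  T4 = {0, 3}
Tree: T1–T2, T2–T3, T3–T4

Every vertex of G appears in some bag (union = {0, 1, 2, 3, 4}); every edge is covered by a bag; and for each vertex v the set of bags containing v is connected in the bag tree. The decomposition is therefore valid. The largest bag has 2 vertices, so the width is 1.

Yes; width 1.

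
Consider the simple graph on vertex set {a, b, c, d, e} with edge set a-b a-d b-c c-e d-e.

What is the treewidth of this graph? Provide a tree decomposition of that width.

The largest bag has 3 vertices, giving width 2; this decomposition certifies tw(G) ≤ 2. The edges c–e–d–a–b–c form a cycle, so G is not a tree and its treewidth is at least 2. Therefore the treewidth is 2.

Treewidth 2.
One such decomposition:
Bags: B1 = {c, d, e}  B2 = {a, c, d}  B3 = {a, b, c}
Tree: B1–B2, B2–B3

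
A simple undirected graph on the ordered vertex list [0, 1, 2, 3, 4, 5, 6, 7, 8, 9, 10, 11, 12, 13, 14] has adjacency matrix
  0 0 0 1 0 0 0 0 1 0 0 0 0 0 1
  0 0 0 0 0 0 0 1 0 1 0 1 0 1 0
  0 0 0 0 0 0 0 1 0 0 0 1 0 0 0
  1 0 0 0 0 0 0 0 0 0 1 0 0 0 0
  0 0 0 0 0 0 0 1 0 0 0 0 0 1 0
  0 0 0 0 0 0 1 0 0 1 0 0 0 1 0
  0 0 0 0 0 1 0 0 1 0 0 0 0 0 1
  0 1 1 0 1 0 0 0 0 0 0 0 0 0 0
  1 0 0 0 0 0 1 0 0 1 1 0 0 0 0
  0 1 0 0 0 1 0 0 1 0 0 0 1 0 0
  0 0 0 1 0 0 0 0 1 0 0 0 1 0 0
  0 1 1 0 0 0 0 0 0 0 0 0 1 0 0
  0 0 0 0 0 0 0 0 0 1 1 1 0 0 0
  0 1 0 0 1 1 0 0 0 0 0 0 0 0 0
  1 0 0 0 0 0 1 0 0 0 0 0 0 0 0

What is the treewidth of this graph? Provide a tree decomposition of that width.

Every bag has size at most 4, so the width is 4 − 1 = 3 and tw(G) ≤ 3. For the lower bound: the 4 vertex sets {2,4,7}, {11}, {1}, {5,9,12,13} are disjoint, each induces a connected subgraph, and every pair is joined by at least one edge of G. Contracting each set to a single vertex therefore yields K_{4} as a minor, and since treewidth is minor-monotone, tw(G) ≥ tw(K_{4}) = 3. Therefore the treewidth is 3.

Treewidth 3.
One optimal decomposition is:
Bags: B1 = {2, 4, 7, 11}  B2 = {1, 4, 7, 11}  B3 = {1, 4, 11, 13}  B4 = {1, 11, 12, 13}  B5 = {1, 9, 12, 13}  B6 = {5, 9, 12, 13}  B7 = {5, 9, 10, 12}  B8 = {5, 8, 9, 10}  B9 = {5, 6, 8, 10}  B10 = {3, 6, 8, 10}  B11 = {0, 3, 6, 8}  B12 = {0, 3, 6, 14}
Tree: B1–B2, B2–B3, B3–B4, B4–B5, B5–B6, B6–B7, B7–B8, B8–B9, B9–B10, B10–B11, B11–B12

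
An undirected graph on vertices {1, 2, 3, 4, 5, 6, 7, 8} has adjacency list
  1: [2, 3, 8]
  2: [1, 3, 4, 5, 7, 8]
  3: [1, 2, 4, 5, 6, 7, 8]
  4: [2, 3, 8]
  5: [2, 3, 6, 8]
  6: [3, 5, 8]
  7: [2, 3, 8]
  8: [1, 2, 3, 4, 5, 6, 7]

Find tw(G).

A width-3 tree decomposition is:
Bags: B1 = {2, 3, 5, 8}  B2 = {2, 3, 7, 8}  B3 = {1, 2, 3, 8}  B4 = {2, 3, 4, 8}  B5 = {3, 5, 6, 8}
Tree: B1–B2, B2–B3, B2–B4, B1–B5
Every bag has size at most 4, so the width is 4 − 1 = 3 and tw(G) ≤ 3. On the other hand G contains the 4-clique {1, 2, 3, 8}. A clique must lie in a single bag of any decomposition, so no decomposition can have width below 3. Combining the bounds, tw(G) = 3.

3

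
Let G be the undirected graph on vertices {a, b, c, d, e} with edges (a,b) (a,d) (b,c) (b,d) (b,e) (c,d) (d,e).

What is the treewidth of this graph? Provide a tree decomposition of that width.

Every bag has size at most 3, so the width is 3 − 1 = 2 and tw(G) ≤ 2. On the other hand G contains the 3-clique {b, d, e}. A clique must lie in a single bag of any decomposition, so no decomposition can have width below 2. Therefore the treewidth is 2.

Treewidth 2.
One optimal decomposition is:
Bags: B1 = {b, d, e}  B2 = {b, c, d}  B3 = {a, b, d}
Tree: B1–B2, B1–B3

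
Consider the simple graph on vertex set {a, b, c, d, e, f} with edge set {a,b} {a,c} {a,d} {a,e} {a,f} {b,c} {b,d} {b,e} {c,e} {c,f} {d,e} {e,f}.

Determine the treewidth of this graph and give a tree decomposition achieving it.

The largest bag has 4 vertices, giving width 3; this decomposition certifies tw(G) ≤ 3. On the other hand G contains the 4-clique {a, b, d, e}. A clique must lie in a single bag of any decomposition, so no decomposition can have width below 3. Hence tw(G) = 3 exactly.

Treewidth 3.
One optimal decomposition is:
Bags: B1 = {a, b, c, e}  B2 = {a, c, e, f}  B3 = {a, b, d, e}
Tree: B1–B2, B1–B3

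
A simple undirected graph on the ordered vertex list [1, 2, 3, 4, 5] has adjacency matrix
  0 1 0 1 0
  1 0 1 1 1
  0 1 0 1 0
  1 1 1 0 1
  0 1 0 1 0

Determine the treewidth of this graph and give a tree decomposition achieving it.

Every bag has size at most 3, so the width is 3 − 1 = 2 and tw(G) ≤ 2. Conversely, {1, 2, 4} is a clique of size 3, and the vertices of any clique must share a bag in every tree decomposition; so some bag has ≥ 3 vertices and tw(G) ≥ 2. Therefore the treewidth is 2.

Treewidth 2.
One optimal decomposition is:
Bags: B1 = {1, 2, 4}  B2 = {2, 4, 5}  B3 = {2, 3, 4}
Tree: B1–B2, B2–B3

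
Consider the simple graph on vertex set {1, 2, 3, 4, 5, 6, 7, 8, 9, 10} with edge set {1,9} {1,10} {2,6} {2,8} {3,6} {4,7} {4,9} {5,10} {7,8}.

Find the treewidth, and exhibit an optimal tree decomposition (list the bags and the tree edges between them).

Each bag holds 2 vertices, so the decomposition has width 1, which upper-bounds the treewidth. G has an edge, so its treewidth is at least 1. Hence tw(G) = 1 exactly.

Treewidth 1.
One such decomposition:
Bags: B1 = {5, 10}  B2 = {1, 10}  B3 = {1, 9}  B4 = {4, 9}  B5 = {4, 7}  B6 = {7, 8}  B7 = {2, 8}  B8 = {2, 6}  B9 = {3, 6}
Tree: B1–B2, B2–B3, B3–B4, B4–B5, B5–B6, B6–B7, B7–B8, B8–B9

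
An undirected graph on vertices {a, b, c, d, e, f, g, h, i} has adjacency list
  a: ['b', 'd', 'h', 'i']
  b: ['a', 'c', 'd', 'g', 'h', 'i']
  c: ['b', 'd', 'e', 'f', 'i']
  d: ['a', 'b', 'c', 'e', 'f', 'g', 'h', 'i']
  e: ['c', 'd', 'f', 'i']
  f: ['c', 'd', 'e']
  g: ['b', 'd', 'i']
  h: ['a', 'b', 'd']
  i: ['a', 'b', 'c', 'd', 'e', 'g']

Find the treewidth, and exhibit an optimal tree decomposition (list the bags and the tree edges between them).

Treewidth 3.
One such decomposition:
Bags: B1 = {b, d, g, i}  B2 = {a, b, d, i}  B3 = {b, c, d, i}  B4 = {a, b, d, h}  B5 = {c, d, e, i}  B6 = {c, d, e, f}
Tree: B1–B2, B2–B3, B2–B4, B3–B5, B5–B6

The largest bag has 4 vertices, giving width 3; this decomposition certifies tw(G) ≤ 3. For the lower bound, the 4 vertices {c, d, e, f} are pairwise adjacent, and any tree decomposition puts a clique entirely inside one bag — forcing width ≥ 3. Hence tw(G) = 3 exactly.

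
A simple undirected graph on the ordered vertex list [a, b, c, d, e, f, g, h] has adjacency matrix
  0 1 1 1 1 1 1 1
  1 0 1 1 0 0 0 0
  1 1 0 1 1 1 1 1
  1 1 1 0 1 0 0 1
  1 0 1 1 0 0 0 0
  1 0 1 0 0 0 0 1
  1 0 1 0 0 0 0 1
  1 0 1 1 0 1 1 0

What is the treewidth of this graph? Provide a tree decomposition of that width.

The largest bag has 4 vertices, giving width 3; this decomposition certifies tw(G) ≤ 3. For the lower bound, the 4 vertices {a, c, d, e} are pairwise adjacent, and any tree decomposition puts a clique entirely inside one bag — forcing width ≥ 3. Therefore the treewidth is 3.

Treewidth 3.
Bags: B1 = {a, c, d, h}  B2 = {a, b, c, d}  B3 = {a, c, f, h}  B4 = {a, c, g, h}  B5 = {a, c, d, e}
Tree: B1–B2, B1–B3, B3–B4, B1–B5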